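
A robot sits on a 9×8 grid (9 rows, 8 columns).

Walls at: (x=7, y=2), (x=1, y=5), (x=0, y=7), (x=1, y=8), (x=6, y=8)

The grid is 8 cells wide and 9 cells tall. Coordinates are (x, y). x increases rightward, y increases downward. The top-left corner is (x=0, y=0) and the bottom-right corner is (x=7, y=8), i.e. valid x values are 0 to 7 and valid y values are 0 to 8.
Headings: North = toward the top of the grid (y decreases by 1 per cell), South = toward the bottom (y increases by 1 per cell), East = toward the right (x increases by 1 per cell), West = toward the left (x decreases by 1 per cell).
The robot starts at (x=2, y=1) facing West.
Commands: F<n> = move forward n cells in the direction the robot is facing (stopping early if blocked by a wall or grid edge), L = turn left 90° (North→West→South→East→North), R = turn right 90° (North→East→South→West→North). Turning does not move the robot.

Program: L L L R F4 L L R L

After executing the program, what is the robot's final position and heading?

Start: (x=2, y=1), facing West
  L: turn left, now facing South
  L: turn left, now facing East
  L: turn left, now facing North
  R: turn right, now facing East
  F4: move forward 4, now at (x=6, y=1)
  L: turn left, now facing North
  L: turn left, now facing West
  R: turn right, now facing North
  L: turn left, now facing West
Final: (x=6, y=1), facing West

Answer: Final position: (x=6, y=1), facing West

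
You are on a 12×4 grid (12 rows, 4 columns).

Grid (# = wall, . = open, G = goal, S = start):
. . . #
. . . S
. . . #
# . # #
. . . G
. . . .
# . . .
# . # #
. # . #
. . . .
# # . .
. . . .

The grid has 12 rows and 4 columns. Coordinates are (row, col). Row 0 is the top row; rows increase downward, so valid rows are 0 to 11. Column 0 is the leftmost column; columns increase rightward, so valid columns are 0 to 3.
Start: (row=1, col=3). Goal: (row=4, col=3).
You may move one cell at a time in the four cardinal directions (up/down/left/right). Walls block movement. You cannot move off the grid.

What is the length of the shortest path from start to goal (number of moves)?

BFS from (row=1, col=3) until reaching (row=4, col=3):
  Distance 0: (row=1, col=3)
  Distance 1: (row=1, col=2)
  Distance 2: (row=0, col=2), (row=1, col=1), (row=2, col=2)
  Distance 3: (row=0, col=1), (row=1, col=0), (row=2, col=1)
  Distance 4: (row=0, col=0), (row=2, col=0), (row=3, col=1)
  Distance 5: (row=4, col=1)
  Distance 6: (row=4, col=0), (row=4, col=2), (row=5, col=1)
  Distance 7: (row=4, col=3), (row=5, col=0), (row=5, col=2), (row=6, col=1)  <- goal reached here
One shortest path (7 moves): (row=1, col=3) -> (row=1, col=2) -> (row=1, col=1) -> (row=2, col=1) -> (row=3, col=1) -> (row=4, col=1) -> (row=4, col=2) -> (row=4, col=3)

Answer: Shortest path length: 7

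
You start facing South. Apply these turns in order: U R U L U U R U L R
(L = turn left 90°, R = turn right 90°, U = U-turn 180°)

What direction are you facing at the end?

Start: South
  U (U-turn (180°)) -> North
  R (right (90° clockwise)) -> East
  U (U-turn (180°)) -> West
  L (left (90° counter-clockwise)) -> South
  U (U-turn (180°)) -> North
  U (U-turn (180°)) -> South
  R (right (90° clockwise)) -> West
  U (U-turn (180°)) -> East
  L (left (90° counter-clockwise)) -> North
  R (right (90° clockwise)) -> East
Final: East

Answer: Final heading: East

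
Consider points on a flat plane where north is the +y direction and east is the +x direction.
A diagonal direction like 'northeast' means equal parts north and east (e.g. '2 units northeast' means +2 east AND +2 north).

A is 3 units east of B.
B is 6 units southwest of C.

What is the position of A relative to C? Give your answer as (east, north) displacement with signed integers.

Answer: A is at (east=-3, north=-6) relative to C.

Derivation:
Place C at the origin (east=0, north=0).
  B is 6 units southwest of C: delta (east=-6, north=-6); B at (east=-6, north=-6).
  A is 3 units east of B: delta (east=+3, north=+0); A at (east=-3, north=-6).
Therefore A relative to C: (east=-3, north=-6).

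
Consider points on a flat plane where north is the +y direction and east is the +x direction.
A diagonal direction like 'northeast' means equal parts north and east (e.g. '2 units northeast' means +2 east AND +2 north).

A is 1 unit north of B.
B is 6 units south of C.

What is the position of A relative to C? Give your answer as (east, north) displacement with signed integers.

Place C at the origin (east=0, north=0).
  B is 6 units south of C: delta (east=+0, north=-6); B at (east=0, north=-6).
  A is 1 unit north of B: delta (east=+0, north=+1); A at (east=0, north=-5).
Therefore A relative to C: (east=0, north=-5).

Answer: A is at (east=0, north=-5) relative to C.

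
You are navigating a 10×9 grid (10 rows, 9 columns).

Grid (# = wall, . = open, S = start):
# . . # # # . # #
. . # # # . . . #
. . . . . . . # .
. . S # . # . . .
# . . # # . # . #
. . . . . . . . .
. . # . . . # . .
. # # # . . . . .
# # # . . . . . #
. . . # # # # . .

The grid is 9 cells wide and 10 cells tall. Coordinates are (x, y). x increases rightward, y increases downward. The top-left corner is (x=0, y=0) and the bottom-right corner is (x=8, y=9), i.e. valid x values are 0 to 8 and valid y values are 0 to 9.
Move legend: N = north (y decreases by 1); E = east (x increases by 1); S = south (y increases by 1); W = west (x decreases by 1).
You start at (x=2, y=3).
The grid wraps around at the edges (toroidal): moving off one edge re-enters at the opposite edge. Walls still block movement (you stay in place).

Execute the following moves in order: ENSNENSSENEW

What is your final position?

Start: (x=2, y=3)
  E (east): blocked, stay at (x=2, y=3)
  N (north): (x=2, y=3) -> (x=2, y=2)
  S (south): (x=2, y=2) -> (x=2, y=3)
  N (north): (x=2, y=3) -> (x=2, y=2)
  E (east): (x=2, y=2) -> (x=3, y=2)
  N (north): blocked, stay at (x=3, y=2)
  S (south): blocked, stay at (x=3, y=2)
  S (south): blocked, stay at (x=3, y=2)
  E (east): (x=3, y=2) -> (x=4, y=2)
  N (north): blocked, stay at (x=4, y=2)
  E (east): (x=4, y=2) -> (x=5, y=2)
  W (west): (x=5, y=2) -> (x=4, y=2)
Final: (x=4, y=2)

Answer: Final position: (x=4, y=2)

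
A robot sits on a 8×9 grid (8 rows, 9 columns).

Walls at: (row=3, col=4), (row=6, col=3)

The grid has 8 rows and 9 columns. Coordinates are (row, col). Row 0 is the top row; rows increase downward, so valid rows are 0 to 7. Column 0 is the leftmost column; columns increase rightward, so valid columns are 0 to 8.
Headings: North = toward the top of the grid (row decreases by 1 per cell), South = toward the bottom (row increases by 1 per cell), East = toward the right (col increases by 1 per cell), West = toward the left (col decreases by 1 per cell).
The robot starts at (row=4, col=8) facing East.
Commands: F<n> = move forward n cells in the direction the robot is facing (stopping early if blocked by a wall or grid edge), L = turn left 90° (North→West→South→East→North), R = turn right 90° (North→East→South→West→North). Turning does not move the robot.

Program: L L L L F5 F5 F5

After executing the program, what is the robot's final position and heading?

Answer: Final position: (row=4, col=8), facing East

Derivation:
Start: (row=4, col=8), facing East
  L: turn left, now facing North
  L: turn left, now facing West
  L: turn left, now facing South
  L: turn left, now facing East
  [×3]F5: move forward 0/5 (blocked), now at (row=4, col=8)
Final: (row=4, col=8), facing East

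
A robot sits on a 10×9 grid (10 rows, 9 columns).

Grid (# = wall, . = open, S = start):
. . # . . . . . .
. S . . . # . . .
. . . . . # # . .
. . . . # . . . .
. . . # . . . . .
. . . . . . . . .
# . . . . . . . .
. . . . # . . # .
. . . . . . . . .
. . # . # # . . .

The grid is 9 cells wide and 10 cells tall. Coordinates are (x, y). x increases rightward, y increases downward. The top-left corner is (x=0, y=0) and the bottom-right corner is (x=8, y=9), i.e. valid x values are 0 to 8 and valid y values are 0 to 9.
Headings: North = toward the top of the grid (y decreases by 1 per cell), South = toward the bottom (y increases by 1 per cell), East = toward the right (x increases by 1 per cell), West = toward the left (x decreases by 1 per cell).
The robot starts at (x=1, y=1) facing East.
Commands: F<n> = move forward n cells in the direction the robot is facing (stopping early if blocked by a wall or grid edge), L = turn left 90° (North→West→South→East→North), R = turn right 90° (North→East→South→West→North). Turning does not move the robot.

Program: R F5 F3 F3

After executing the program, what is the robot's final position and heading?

Answer: Final position: (x=1, y=9), facing South

Derivation:
Start: (x=1, y=1), facing East
  R: turn right, now facing South
  F5: move forward 5, now at (x=1, y=6)
  F3: move forward 3, now at (x=1, y=9)
  F3: move forward 0/3 (blocked), now at (x=1, y=9)
Final: (x=1, y=9), facing South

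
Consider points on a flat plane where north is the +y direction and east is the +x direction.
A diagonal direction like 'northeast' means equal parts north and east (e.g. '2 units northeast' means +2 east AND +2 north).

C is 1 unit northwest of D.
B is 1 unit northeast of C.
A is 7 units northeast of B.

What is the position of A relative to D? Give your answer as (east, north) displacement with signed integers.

Answer: A is at (east=7, north=9) relative to D.

Derivation:
Place D at the origin (east=0, north=0).
  C is 1 unit northwest of D: delta (east=-1, north=+1); C at (east=-1, north=1).
  B is 1 unit northeast of C: delta (east=+1, north=+1); B at (east=0, north=2).
  A is 7 units northeast of B: delta (east=+7, north=+7); A at (east=7, north=9).
Therefore A relative to D: (east=7, north=9).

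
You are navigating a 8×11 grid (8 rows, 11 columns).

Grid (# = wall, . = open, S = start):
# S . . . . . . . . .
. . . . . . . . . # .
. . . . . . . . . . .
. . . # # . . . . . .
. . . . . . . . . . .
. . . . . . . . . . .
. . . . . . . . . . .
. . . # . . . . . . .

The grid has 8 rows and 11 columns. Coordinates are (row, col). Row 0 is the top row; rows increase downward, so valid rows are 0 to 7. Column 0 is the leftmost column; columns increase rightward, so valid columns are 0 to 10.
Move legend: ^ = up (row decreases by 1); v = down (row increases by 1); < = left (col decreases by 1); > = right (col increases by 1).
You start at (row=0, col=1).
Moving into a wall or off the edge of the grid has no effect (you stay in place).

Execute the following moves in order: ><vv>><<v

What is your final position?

Answer: Final position: (row=3, col=1)

Derivation:
Start: (row=0, col=1)
  > (right): (row=0, col=1) -> (row=0, col=2)
  < (left): (row=0, col=2) -> (row=0, col=1)
  v (down): (row=0, col=1) -> (row=1, col=1)
  v (down): (row=1, col=1) -> (row=2, col=1)
  > (right): (row=2, col=1) -> (row=2, col=2)
  > (right): (row=2, col=2) -> (row=2, col=3)
  < (left): (row=2, col=3) -> (row=2, col=2)
  < (left): (row=2, col=2) -> (row=2, col=1)
  v (down): (row=2, col=1) -> (row=3, col=1)
Final: (row=3, col=1)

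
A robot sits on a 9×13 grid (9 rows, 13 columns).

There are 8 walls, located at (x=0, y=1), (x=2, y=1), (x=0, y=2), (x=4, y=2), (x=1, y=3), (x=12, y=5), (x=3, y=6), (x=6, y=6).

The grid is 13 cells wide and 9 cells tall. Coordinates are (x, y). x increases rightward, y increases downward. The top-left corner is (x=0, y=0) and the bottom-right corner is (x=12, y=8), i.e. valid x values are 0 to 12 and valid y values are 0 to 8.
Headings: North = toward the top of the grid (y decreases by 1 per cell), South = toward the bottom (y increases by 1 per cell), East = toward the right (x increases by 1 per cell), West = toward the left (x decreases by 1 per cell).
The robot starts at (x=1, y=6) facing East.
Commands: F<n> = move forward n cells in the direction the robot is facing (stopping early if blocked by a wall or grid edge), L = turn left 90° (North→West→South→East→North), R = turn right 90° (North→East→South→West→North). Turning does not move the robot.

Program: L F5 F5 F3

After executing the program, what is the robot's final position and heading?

Start: (x=1, y=6), facing East
  L: turn left, now facing North
  F5: move forward 2/5 (blocked), now at (x=1, y=4)
  F5: move forward 0/5 (blocked), now at (x=1, y=4)
  F3: move forward 0/3 (blocked), now at (x=1, y=4)
Final: (x=1, y=4), facing North

Answer: Final position: (x=1, y=4), facing North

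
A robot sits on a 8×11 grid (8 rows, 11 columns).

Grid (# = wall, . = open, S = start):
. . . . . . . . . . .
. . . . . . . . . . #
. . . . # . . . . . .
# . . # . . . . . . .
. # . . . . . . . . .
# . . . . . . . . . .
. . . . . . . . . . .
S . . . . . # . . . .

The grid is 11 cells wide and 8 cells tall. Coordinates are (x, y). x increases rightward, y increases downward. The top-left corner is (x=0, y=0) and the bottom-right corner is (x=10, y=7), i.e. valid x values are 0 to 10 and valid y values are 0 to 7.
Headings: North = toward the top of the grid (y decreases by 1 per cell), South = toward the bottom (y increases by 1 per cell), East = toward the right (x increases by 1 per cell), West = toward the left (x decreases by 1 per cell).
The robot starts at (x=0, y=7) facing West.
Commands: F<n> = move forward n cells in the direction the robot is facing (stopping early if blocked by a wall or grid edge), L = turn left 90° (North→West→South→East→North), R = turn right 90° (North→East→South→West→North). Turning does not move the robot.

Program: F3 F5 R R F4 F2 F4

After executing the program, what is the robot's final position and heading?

Answer: Final position: (x=5, y=7), facing East

Derivation:
Start: (x=0, y=7), facing West
  F3: move forward 0/3 (blocked), now at (x=0, y=7)
  F5: move forward 0/5 (blocked), now at (x=0, y=7)
  R: turn right, now facing North
  R: turn right, now facing East
  F4: move forward 4, now at (x=4, y=7)
  F2: move forward 1/2 (blocked), now at (x=5, y=7)
  F4: move forward 0/4 (blocked), now at (x=5, y=7)
Final: (x=5, y=7), facing East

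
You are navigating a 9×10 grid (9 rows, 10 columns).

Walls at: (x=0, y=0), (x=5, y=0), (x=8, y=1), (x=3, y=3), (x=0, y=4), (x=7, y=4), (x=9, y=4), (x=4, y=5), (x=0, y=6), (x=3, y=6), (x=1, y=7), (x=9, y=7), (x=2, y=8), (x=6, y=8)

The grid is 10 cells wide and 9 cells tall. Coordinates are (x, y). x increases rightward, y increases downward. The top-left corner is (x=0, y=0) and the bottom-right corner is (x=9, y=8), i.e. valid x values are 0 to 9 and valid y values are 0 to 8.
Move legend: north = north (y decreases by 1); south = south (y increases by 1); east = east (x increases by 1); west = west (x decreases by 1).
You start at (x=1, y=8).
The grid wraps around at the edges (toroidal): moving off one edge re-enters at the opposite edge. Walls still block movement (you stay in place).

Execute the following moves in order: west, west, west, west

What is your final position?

Answer: Final position: (x=7, y=8)

Derivation:
Start: (x=1, y=8)
  west (west): (x=1, y=8) -> (x=0, y=8)
  west (west): (x=0, y=8) -> (x=9, y=8)
  west (west): (x=9, y=8) -> (x=8, y=8)
  west (west): (x=8, y=8) -> (x=7, y=8)
Final: (x=7, y=8)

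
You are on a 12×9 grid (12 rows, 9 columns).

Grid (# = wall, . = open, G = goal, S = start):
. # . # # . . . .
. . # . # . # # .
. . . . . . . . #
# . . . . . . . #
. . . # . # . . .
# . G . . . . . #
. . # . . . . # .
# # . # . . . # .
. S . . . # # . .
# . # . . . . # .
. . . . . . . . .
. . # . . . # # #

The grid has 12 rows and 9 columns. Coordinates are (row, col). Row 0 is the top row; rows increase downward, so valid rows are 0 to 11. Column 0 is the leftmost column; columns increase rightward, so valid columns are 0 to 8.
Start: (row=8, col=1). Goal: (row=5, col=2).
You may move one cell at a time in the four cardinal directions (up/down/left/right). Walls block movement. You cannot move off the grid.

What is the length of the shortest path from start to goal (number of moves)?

BFS from (row=8, col=1) until reaching (row=5, col=2):
  Distance 0: (row=8, col=1)
  Distance 1: (row=8, col=0), (row=8, col=2), (row=9, col=1)
  Distance 2: (row=7, col=2), (row=8, col=3), (row=10, col=1)
  Distance 3: (row=8, col=4), (row=9, col=3), (row=10, col=0), (row=10, col=2), (row=11, col=1)
  Distance 4: (row=7, col=4), (row=9, col=4), (row=10, col=3), (row=11, col=0)
  Distance 5: (row=6, col=4), (row=7, col=5), (row=9, col=5), (row=10, col=4), (row=11, col=3)
  Distance 6: (row=5, col=4), (row=6, col=3), (row=6, col=5), (row=7, col=6), (row=9, col=6), (row=10, col=5), (row=11, col=4)
  Distance 7: (row=4, col=4), (row=5, col=3), (row=5, col=5), (row=6, col=6), (row=10, col=6), (row=11, col=5)
  Distance 8: (row=3, col=4), (row=5, col=2), (row=5, col=6), (row=10, col=7)  <- goal reached here
One shortest path (8 moves): (row=8, col=1) -> (row=8, col=2) -> (row=8, col=3) -> (row=8, col=4) -> (row=7, col=4) -> (row=6, col=4) -> (row=6, col=3) -> (row=5, col=3) -> (row=5, col=2)

Answer: Shortest path length: 8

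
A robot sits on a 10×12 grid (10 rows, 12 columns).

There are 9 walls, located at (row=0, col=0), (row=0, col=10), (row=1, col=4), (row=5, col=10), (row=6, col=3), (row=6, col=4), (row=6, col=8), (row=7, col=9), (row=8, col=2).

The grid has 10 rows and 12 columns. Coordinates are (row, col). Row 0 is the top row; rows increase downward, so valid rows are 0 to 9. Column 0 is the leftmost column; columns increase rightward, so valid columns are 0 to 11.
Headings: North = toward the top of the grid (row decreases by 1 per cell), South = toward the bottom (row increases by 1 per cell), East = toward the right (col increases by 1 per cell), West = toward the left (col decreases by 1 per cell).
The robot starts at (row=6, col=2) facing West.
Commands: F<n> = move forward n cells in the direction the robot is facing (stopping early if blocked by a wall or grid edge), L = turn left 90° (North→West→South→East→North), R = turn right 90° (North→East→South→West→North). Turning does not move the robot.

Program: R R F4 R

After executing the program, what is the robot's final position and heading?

Start: (row=6, col=2), facing West
  R: turn right, now facing North
  R: turn right, now facing East
  F4: move forward 0/4 (blocked), now at (row=6, col=2)
  R: turn right, now facing South
Final: (row=6, col=2), facing South

Answer: Final position: (row=6, col=2), facing South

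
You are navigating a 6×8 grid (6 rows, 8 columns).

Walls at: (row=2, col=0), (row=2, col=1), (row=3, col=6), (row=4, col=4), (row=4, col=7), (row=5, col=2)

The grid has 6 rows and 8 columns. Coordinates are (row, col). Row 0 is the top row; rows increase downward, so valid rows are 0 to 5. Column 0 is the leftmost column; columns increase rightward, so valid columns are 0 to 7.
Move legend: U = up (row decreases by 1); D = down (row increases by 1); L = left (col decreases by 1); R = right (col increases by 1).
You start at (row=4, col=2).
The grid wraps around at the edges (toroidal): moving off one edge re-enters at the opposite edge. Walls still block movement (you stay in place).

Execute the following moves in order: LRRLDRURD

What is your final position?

Answer: Final position: (row=3, col=4)

Derivation:
Start: (row=4, col=2)
  L (left): (row=4, col=2) -> (row=4, col=1)
  R (right): (row=4, col=1) -> (row=4, col=2)
  R (right): (row=4, col=2) -> (row=4, col=3)
  L (left): (row=4, col=3) -> (row=4, col=2)
  D (down): blocked, stay at (row=4, col=2)
  R (right): (row=4, col=2) -> (row=4, col=3)
  U (up): (row=4, col=3) -> (row=3, col=3)
  R (right): (row=3, col=3) -> (row=3, col=4)
  D (down): blocked, stay at (row=3, col=4)
Final: (row=3, col=4)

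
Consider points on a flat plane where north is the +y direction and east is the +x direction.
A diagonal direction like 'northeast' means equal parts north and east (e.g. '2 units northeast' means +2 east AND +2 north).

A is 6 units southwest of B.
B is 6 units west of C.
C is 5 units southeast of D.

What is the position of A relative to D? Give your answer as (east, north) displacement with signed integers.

Place D at the origin (east=0, north=0).
  C is 5 units southeast of D: delta (east=+5, north=-5); C at (east=5, north=-5).
  B is 6 units west of C: delta (east=-6, north=+0); B at (east=-1, north=-5).
  A is 6 units southwest of B: delta (east=-6, north=-6); A at (east=-7, north=-11).
Therefore A relative to D: (east=-7, north=-11).

Answer: A is at (east=-7, north=-11) relative to D.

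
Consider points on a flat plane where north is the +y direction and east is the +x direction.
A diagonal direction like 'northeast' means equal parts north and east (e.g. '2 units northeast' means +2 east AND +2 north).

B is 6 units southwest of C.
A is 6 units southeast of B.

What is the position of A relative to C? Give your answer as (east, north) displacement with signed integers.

Answer: A is at (east=0, north=-12) relative to C.

Derivation:
Place C at the origin (east=0, north=0).
  B is 6 units southwest of C: delta (east=-6, north=-6); B at (east=-6, north=-6).
  A is 6 units southeast of B: delta (east=+6, north=-6); A at (east=0, north=-12).
Therefore A relative to C: (east=0, north=-12).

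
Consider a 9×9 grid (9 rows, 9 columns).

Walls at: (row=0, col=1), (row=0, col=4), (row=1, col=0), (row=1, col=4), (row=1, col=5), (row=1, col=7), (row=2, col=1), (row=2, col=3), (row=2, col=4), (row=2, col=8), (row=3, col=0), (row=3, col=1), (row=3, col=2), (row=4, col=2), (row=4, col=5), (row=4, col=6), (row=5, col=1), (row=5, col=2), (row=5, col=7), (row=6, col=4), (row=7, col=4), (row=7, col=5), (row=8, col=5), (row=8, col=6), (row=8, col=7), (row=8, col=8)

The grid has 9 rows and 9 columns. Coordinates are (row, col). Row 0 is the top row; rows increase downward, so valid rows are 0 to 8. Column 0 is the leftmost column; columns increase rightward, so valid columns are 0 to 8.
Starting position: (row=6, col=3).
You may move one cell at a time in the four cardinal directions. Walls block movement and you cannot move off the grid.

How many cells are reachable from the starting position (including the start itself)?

BFS flood-fill from (row=6, col=3):
  Distance 0: (row=6, col=3)
  Distance 1: (row=5, col=3), (row=6, col=2), (row=7, col=3)
  Distance 2: (row=4, col=3), (row=5, col=4), (row=6, col=1), (row=7, col=2), (row=8, col=3)
  Distance 3: (row=3, col=3), (row=4, col=4), (row=5, col=5), (row=6, col=0), (row=7, col=1), (row=8, col=2), (row=8, col=4)
  Distance 4: (row=3, col=4), (row=5, col=0), (row=5, col=6), (row=6, col=5), (row=7, col=0), (row=8, col=1)
  Distance 5: (row=3, col=5), (row=4, col=0), (row=6, col=6), (row=8, col=0)
  Distance 6: (row=2, col=5), (row=3, col=6), (row=4, col=1), (row=6, col=7), (row=7, col=6)
  Distance 7: (row=2, col=6), (row=3, col=7), (row=6, col=8), (row=7, col=7)
  Distance 8: (row=1, col=6), (row=2, col=7), (row=3, col=8), (row=4, col=7), (row=5, col=8), (row=7, col=8)
  Distance 9: (row=0, col=6), (row=4, col=8)
  Distance 10: (row=0, col=5), (row=0, col=7)
  Distance 11: (row=0, col=8)
  Distance 12: (row=1, col=8)
Total reachable: 47 (grid has 55 open cells total)

Answer: Reachable cells: 47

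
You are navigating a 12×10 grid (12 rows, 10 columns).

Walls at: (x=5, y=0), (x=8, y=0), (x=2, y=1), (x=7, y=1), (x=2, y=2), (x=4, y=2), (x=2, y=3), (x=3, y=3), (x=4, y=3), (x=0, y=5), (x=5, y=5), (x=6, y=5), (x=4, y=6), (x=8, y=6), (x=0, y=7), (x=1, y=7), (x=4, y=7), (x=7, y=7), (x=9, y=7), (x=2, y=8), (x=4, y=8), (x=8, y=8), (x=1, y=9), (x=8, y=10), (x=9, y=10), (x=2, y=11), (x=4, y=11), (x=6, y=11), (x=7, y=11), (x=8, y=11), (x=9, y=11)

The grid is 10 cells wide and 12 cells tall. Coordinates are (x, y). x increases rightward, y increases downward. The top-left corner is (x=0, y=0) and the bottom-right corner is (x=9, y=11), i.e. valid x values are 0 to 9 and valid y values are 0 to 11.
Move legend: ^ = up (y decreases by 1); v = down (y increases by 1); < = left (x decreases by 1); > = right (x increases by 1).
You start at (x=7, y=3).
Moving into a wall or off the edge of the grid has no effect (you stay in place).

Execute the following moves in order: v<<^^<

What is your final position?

Answer: Final position: (x=5, y=2)

Derivation:
Start: (x=7, y=3)
  v (down): (x=7, y=3) -> (x=7, y=4)
  < (left): (x=7, y=4) -> (x=6, y=4)
  < (left): (x=6, y=4) -> (x=5, y=4)
  ^ (up): (x=5, y=4) -> (x=5, y=3)
  ^ (up): (x=5, y=3) -> (x=5, y=2)
  < (left): blocked, stay at (x=5, y=2)
Final: (x=5, y=2)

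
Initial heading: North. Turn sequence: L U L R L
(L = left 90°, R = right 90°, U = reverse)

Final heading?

Start: North
  L (left (90° counter-clockwise)) -> West
  U (U-turn (180°)) -> East
  L (left (90° counter-clockwise)) -> North
  R (right (90° clockwise)) -> East
  L (left (90° counter-clockwise)) -> North
Final: North

Answer: Final heading: North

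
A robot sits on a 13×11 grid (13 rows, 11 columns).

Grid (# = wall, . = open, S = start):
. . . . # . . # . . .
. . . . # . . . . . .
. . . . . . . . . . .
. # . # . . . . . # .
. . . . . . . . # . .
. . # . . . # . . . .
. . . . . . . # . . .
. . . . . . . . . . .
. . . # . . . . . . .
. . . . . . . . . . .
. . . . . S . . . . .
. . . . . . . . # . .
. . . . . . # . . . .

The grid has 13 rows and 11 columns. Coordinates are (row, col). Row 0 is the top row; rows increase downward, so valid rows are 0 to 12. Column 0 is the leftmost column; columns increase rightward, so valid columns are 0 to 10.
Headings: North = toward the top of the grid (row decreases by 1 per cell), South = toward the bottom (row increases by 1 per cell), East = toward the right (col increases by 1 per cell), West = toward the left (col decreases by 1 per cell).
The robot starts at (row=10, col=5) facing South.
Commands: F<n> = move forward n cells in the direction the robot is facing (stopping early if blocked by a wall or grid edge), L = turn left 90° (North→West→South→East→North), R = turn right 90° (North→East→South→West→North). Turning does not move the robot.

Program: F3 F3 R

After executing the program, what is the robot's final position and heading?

Answer: Final position: (row=12, col=5), facing West

Derivation:
Start: (row=10, col=5), facing South
  F3: move forward 2/3 (blocked), now at (row=12, col=5)
  F3: move forward 0/3 (blocked), now at (row=12, col=5)
  R: turn right, now facing West
Final: (row=12, col=5), facing West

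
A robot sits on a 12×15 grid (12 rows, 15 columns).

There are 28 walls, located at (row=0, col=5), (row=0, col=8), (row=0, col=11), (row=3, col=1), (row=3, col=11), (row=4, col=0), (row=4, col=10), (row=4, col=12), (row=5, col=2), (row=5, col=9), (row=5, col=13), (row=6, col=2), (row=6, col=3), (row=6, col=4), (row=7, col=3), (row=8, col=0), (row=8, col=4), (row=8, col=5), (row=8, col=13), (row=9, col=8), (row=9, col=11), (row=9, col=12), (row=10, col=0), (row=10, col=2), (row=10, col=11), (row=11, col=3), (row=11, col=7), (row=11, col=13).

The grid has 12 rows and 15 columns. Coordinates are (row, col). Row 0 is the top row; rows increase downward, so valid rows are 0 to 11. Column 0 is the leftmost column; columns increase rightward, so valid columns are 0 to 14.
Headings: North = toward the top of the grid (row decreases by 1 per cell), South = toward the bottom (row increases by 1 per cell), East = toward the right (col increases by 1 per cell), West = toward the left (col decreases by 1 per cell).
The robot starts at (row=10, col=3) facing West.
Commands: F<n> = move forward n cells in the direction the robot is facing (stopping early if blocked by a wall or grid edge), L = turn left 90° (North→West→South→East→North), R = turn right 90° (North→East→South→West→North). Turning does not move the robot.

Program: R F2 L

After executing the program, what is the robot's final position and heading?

Start: (row=10, col=3), facing West
  R: turn right, now facing North
  F2: move forward 2, now at (row=8, col=3)
  L: turn left, now facing West
Final: (row=8, col=3), facing West

Answer: Final position: (row=8, col=3), facing West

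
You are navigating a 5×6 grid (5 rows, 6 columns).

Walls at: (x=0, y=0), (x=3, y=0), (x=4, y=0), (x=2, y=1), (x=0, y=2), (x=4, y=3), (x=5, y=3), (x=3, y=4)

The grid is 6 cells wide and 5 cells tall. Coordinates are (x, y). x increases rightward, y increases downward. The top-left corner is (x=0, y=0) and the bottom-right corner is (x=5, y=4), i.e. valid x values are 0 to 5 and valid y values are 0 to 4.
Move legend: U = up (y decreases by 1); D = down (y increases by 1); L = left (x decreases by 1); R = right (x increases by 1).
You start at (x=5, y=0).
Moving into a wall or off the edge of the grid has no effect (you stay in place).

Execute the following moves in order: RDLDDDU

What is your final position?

Start: (x=5, y=0)
  R (right): blocked, stay at (x=5, y=0)
  D (down): (x=5, y=0) -> (x=5, y=1)
  L (left): (x=5, y=1) -> (x=4, y=1)
  D (down): (x=4, y=1) -> (x=4, y=2)
  D (down): blocked, stay at (x=4, y=2)
  D (down): blocked, stay at (x=4, y=2)
  U (up): (x=4, y=2) -> (x=4, y=1)
Final: (x=4, y=1)

Answer: Final position: (x=4, y=1)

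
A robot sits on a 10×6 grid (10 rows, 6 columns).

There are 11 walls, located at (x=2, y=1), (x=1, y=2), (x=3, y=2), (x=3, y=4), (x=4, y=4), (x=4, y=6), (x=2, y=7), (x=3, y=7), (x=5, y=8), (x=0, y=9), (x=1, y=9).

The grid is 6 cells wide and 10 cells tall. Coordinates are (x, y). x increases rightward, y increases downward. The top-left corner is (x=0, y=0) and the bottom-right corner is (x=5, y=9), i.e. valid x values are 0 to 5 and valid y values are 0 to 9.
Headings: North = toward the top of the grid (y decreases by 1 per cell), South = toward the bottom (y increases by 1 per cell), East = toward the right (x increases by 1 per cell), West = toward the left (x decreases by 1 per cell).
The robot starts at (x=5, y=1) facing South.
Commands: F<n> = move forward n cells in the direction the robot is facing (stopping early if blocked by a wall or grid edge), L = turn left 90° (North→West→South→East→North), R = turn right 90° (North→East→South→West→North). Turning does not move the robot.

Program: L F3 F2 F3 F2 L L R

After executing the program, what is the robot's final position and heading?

Answer: Final position: (x=5, y=1), facing North

Derivation:
Start: (x=5, y=1), facing South
  L: turn left, now facing East
  F3: move forward 0/3 (blocked), now at (x=5, y=1)
  F2: move forward 0/2 (blocked), now at (x=5, y=1)
  F3: move forward 0/3 (blocked), now at (x=5, y=1)
  F2: move forward 0/2 (blocked), now at (x=5, y=1)
  L: turn left, now facing North
  L: turn left, now facing West
  R: turn right, now facing North
Final: (x=5, y=1), facing North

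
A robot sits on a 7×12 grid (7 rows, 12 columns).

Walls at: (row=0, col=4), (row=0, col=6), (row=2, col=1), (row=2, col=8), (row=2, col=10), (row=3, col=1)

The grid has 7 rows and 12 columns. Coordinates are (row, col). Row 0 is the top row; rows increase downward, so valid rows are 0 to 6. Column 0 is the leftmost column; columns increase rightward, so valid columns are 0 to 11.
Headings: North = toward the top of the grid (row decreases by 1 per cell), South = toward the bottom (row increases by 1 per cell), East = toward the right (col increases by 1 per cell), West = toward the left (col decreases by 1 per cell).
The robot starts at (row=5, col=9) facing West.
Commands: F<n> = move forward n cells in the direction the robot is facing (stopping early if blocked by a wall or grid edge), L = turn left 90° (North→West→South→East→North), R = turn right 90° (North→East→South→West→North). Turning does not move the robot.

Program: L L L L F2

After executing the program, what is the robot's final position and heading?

Start: (row=5, col=9), facing West
  L: turn left, now facing South
  L: turn left, now facing East
  L: turn left, now facing North
  L: turn left, now facing West
  F2: move forward 2, now at (row=5, col=7)
Final: (row=5, col=7), facing West

Answer: Final position: (row=5, col=7), facing West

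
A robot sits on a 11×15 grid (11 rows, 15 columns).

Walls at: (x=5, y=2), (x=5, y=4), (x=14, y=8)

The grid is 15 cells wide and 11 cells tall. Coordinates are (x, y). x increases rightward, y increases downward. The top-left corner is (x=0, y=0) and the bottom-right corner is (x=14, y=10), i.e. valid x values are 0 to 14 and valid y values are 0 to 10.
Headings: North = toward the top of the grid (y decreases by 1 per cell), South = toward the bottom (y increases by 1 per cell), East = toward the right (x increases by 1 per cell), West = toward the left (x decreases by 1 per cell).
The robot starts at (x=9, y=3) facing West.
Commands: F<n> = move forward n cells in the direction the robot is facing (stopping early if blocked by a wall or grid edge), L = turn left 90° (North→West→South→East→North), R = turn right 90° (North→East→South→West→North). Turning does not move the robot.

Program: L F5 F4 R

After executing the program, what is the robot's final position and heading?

Answer: Final position: (x=9, y=10), facing West

Derivation:
Start: (x=9, y=3), facing West
  L: turn left, now facing South
  F5: move forward 5, now at (x=9, y=8)
  F4: move forward 2/4 (blocked), now at (x=9, y=10)
  R: turn right, now facing West
Final: (x=9, y=10), facing West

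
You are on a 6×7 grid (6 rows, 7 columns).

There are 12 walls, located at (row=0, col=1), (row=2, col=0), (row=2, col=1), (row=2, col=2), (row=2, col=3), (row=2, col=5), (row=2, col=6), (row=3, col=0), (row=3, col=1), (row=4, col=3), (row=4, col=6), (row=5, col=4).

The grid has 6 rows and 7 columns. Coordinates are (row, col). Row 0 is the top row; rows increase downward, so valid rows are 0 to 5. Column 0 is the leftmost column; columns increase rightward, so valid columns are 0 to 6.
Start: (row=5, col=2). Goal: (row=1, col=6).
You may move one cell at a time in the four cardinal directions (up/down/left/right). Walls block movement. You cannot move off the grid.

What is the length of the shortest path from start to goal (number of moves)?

BFS from (row=5, col=2) until reaching (row=1, col=6):
  Distance 0: (row=5, col=2)
  Distance 1: (row=4, col=2), (row=5, col=1), (row=5, col=3)
  Distance 2: (row=3, col=2), (row=4, col=1), (row=5, col=0)
  Distance 3: (row=3, col=3), (row=4, col=0)
  Distance 4: (row=3, col=4)
  Distance 5: (row=2, col=4), (row=3, col=5), (row=4, col=4)
  Distance 6: (row=1, col=4), (row=3, col=6), (row=4, col=5)
  Distance 7: (row=0, col=4), (row=1, col=3), (row=1, col=5), (row=5, col=5)
  Distance 8: (row=0, col=3), (row=0, col=5), (row=1, col=2), (row=1, col=6), (row=5, col=6)  <- goal reached here
One shortest path (8 moves): (row=5, col=2) -> (row=4, col=2) -> (row=3, col=2) -> (row=3, col=3) -> (row=3, col=4) -> (row=2, col=4) -> (row=1, col=4) -> (row=1, col=5) -> (row=1, col=6)

Answer: Shortest path length: 8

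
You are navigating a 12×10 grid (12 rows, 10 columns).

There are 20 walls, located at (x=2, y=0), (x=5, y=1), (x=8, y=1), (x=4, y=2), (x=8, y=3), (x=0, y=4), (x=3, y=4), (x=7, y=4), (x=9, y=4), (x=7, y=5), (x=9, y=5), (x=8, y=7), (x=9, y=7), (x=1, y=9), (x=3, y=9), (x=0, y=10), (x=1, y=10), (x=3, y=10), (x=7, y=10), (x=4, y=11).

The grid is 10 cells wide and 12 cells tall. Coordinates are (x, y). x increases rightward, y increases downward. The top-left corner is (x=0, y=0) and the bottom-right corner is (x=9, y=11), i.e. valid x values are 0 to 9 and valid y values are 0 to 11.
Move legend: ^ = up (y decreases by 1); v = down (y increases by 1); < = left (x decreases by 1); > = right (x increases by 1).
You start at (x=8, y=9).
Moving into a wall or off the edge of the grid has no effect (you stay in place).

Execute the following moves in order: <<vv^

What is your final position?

Start: (x=8, y=9)
  < (left): (x=8, y=9) -> (x=7, y=9)
  < (left): (x=7, y=9) -> (x=6, y=9)
  v (down): (x=6, y=9) -> (x=6, y=10)
  v (down): (x=6, y=10) -> (x=6, y=11)
  ^ (up): (x=6, y=11) -> (x=6, y=10)
Final: (x=6, y=10)

Answer: Final position: (x=6, y=10)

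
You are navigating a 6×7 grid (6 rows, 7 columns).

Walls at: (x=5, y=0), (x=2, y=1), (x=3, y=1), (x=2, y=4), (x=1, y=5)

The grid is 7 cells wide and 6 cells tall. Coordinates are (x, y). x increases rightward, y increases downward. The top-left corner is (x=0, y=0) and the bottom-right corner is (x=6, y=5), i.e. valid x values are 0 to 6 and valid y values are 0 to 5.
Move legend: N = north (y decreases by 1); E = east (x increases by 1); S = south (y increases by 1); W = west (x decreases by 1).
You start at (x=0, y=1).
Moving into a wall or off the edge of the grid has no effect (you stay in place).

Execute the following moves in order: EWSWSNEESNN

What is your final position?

Start: (x=0, y=1)
  E (east): (x=0, y=1) -> (x=1, y=1)
  W (west): (x=1, y=1) -> (x=0, y=1)
  S (south): (x=0, y=1) -> (x=0, y=2)
  W (west): blocked, stay at (x=0, y=2)
  S (south): (x=0, y=2) -> (x=0, y=3)
  N (north): (x=0, y=3) -> (x=0, y=2)
  E (east): (x=0, y=2) -> (x=1, y=2)
  E (east): (x=1, y=2) -> (x=2, y=2)
  S (south): (x=2, y=2) -> (x=2, y=3)
  N (north): (x=2, y=3) -> (x=2, y=2)
  N (north): blocked, stay at (x=2, y=2)
Final: (x=2, y=2)

Answer: Final position: (x=2, y=2)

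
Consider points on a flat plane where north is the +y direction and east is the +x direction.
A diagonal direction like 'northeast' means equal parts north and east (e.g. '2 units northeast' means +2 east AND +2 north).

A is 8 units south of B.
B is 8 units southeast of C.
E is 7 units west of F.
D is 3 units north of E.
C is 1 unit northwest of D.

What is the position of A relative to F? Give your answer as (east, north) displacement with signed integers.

Answer: A is at (east=0, north=-12) relative to F.

Derivation:
Place F at the origin (east=0, north=0).
  E is 7 units west of F: delta (east=-7, north=+0); E at (east=-7, north=0).
  D is 3 units north of E: delta (east=+0, north=+3); D at (east=-7, north=3).
  C is 1 unit northwest of D: delta (east=-1, north=+1); C at (east=-8, north=4).
  B is 8 units southeast of C: delta (east=+8, north=-8); B at (east=0, north=-4).
  A is 8 units south of B: delta (east=+0, north=-8); A at (east=0, north=-12).
Therefore A relative to F: (east=0, north=-12).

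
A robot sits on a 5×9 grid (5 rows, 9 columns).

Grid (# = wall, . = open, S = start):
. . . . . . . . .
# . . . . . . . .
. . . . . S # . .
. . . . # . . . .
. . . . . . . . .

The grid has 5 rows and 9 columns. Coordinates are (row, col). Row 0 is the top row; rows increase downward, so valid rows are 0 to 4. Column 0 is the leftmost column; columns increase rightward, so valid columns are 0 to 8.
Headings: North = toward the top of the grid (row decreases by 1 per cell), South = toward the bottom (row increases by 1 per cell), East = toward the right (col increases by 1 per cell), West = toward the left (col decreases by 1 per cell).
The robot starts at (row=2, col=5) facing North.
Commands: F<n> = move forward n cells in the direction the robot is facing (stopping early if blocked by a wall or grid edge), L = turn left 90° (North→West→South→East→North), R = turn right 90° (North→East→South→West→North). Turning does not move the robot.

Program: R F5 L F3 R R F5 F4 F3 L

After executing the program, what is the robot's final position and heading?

Start: (row=2, col=5), facing North
  R: turn right, now facing East
  F5: move forward 0/5 (blocked), now at (row=2, col=5)
  L: turn left, now facing North
  F3: move forward 2/3 (blocked), now at (row=0, col=5)
  R: turn right, now facing East
  R: turn right, now facing South
  F5: move forward 4/5 (blocked), now at (row=4, col=5)
  F4: move forward 0/4 (blocked), now at (row=4, col=5)
  F3: move forward 0/3 (blocked), now at (row=4, col=5)
  L: turn left, now facing East
Final: (row=4, col=5), facing East

Answer: Final position: (row=4, col=5), facing East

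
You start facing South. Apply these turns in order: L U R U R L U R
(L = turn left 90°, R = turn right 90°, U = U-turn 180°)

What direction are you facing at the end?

Answer: Final heading: East

Derivation:
Start: South
  L (left (90° counter-clockwise)) -> East
  U (U-turn (180°)) -> West
  R (right (90° clockwise)) -> North
  U (U-turn (180°)) -> South
  R (right (90° clockwise)) -> West
  L (left (90° counter-clockwise)) -> South
  U (U-turn (180°)) -> North
  R (right (90° clockwise)) -> East
Final: East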